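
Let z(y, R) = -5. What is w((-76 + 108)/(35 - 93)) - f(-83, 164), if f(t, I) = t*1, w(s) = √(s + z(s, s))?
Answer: 83 + I*√4669/29 ≈ 83.0 + 2.3562*I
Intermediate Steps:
w(s) = √(-5 + s) (w(s) = √(s - 5) = √(-5 + s))
f(t, I) = t
w((-76 + 108)/(35 - 93)) - f(-83, 164) = √(-5 + (-76 + 108)/(35 - 93)) - 1*(-83) = √(-5 + 32/(-58)) + 83 = √(-5 + 32*(-1/58)) + 83 = √(-5 - 16/29) + 83 = √(-161/29) + 83 = I*√4669/29 + 83 = 83 + I*√4669/29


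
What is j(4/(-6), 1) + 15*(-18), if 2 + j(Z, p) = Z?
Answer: -818/3 ≈ -272.67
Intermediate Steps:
j(Z, p) = -2 + Z
j(4/(-6), 1) + 15*(-18) = (-2 + 4/(-6)) + 15*(-18) = (-2 + 4*(-⅙)) - 270 = (-2 - ⅔) - 270 = -8/3 - 270 = -818/3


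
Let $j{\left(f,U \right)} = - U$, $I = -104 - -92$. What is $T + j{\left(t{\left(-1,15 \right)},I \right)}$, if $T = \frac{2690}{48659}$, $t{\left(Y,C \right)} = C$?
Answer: $\frac{586598}{48659} \approx 12.055$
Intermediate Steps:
$I = -12$ ($I = -104 + 92 = -12$)
$T = \frac{2690}{48659}$ ($T = 2690 \cdot \frac{1}{48659} = \frac{2690}{48659} \approx 0.055283$)
$T + j{\left(t{\left(-1,15 \right)},I \right)} = \frac{2690}{48659} - -12 = \frac{2690}{48659} + 12 = \frac{586598}{48659}$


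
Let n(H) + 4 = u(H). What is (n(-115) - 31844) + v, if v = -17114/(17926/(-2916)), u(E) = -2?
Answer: -260519338/8963 ≈ -29066.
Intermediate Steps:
n(H) = -6 (n(H) = -4 - 2 = -6)
v = 24952212/8963 (v = -17114/(17926*(-1/2916)) = -17114/(-8963/1458) = -17114*(-1458/8963) = 24952212/8963 ≈ 2783.9)
(n(-115) - 31844) + v = (-6 - 31844) + 24952212/8963 = -31850 + 24952212/8963 = -260519338/8963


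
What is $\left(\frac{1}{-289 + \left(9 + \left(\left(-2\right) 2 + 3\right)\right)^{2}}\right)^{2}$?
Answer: $\frac{1}{50625} \approx 1.9753 \cdot 10^{-5}$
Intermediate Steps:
$\left(\frac{1}{-289 + \left(9 + \left(\left(-2\right) 2 + 3\right)\right)^{2}}\right)^{2} = \left(\frac{1}{-289 + \left(9 + \left(-4 + 3\right)\right)^{2}}\right)^{2} = \left(\frac{1}{-289 + \left(9 - 1\right)^{2}}\right)^{2} = \left(\frac{1}{-289 + 8^{2}}\right)^{2} = \left(\frac{1}{-289 + 64}\right)^{2} = \left(\frac{1}{-225}\right)^{2} = \left(- \frac{1}{225}\right)^{2} = \frac{1}{50625}$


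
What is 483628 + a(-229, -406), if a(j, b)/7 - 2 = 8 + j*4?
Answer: 477286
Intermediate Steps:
a(j, b) = 70 + 28*j (a(j, b) = 14 + 7*(8 + j*4) = 14 + 7*(8 + 4*j) = 14 + (56 + 28*j) = 70 + 28*j)
483628 + a(-229, -406) = 483628 + (70 + 28*(-229)) = 483628 + (70 - 6412) = 483628 - 6342 = 477286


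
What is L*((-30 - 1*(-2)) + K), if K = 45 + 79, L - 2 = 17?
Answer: 1824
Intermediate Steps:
L = 19 (L = 2 + 17 = 19)
K = 124
L*((-30 - 1*(-2)) + K) = 19*((-30 - 1*(-2)) + 124) = 19*((-30 + 2) + 124) = 19*(-28 + 124) = 19*96 = 1824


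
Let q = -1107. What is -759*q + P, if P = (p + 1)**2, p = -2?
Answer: 840214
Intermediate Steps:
P = 1 (P = (-2 + 1)**2 = (-1)**2 = 1)
-759*q + P = -759*(-1107) + 1 = 840213 + 1 = 840214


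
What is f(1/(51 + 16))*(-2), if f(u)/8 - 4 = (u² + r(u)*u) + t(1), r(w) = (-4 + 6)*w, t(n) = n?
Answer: -359168/4489 ≈ -80.011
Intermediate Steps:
r(w) = 2*w
f(u) = 40 + 24*u² (f(u) = 32 + 8*((u² + (2*u)*u) + 1) = 32 + 8*((u² + 2*u²) + 1) = 32 + 8*(3*u² + 1) = 32 + 8*(1 + 3*u²) = 32 + (8 + 24*u²) = 40 + 24*u²)
f(1/(51 + 16))*(-2) = (40 + 24*(1/(51 + 16))²)*(-2) = (40 + 24*(1/67)²)*(-2) = (40 + 24*(1/4489))*(-2) = (40 + 24/4489)*(-2) = (179584/4489)*(-2) = -359168/4489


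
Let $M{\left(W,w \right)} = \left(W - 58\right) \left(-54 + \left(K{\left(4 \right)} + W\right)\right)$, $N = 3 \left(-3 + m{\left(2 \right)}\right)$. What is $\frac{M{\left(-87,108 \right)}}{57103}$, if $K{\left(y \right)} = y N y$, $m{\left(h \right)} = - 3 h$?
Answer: $\frac{83085}{57103} \approx 1.455$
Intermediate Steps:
$N = -27$ ($N = 3 \left(-3 - 6\right) = 3 \left(-9\right) = -27$)
$K{\left(y \right)} = - 27 y^{2}$ ($K{\left(y \right)} = y \left(-27\right) y = - 27 y y = - 27 y^{2}$)
$M{\left(W,w \right)} = \left(-486 + W\right) \left(-58 + W\right)$ ($M{\left(W,w \right)} = \left(W - 58\right) \left(-54 + \left(- 27 \cdot 4^{2} + W\right)\right) = \left(-58 + W\right) \left(-54 + \left(\left(-27\right) 16 + W\right)\right) = \left(-58 + W\right) \left(-54 + \left(-432 + W\right)\right) = \left(-58 + W\right) \left(-486 + W\right) = \left(-486 + W\right) \left(-58 + W\right)$)
$\frac{M{\left(-87,108 \right)}}{57103} = \frac{28188 + \left(-87\right)^{2} - -47328}{57103} = \left(28188 + 7569 + 47328\right) \frac{1}{57103} = 83085 \cdot \frac{1}{57103} = \frac{83085}{57103}$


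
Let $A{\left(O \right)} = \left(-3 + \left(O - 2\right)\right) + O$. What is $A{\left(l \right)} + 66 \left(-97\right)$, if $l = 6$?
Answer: $-6395$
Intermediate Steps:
$A{\left(O \right)} = -5 + 2 O$ ($A{\left(O \right)} = \left(-3 + \left(-2 + O\right)\right) + O = \left(-5 + O\right) + O = -5 + 2 O$)
$A{\left(l \right)} + 66 \left(-97\right) = \left(-5 + 2 \cdot 6\right) + 66 \left(-97\right) = \left(-5 + 12\right) - 6402 = 7 - 6402 = -6395$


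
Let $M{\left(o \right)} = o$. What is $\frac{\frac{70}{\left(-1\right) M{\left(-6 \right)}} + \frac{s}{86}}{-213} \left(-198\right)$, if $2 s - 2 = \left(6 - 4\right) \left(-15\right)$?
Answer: $\frac{32648}{3053} \approx 10.694$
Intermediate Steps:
$s = -14$ ($s = 1 + \frac{\left(6 - 4\right) \left(-15\right)}{2} = 1 + \frac{2 \left(-15\right)}{2} = 1 + \frac{1}{2} \left(-30\right) = 1 - 15 = -14$)
$\frac{\frac{70}{\left(-1\right) M{\left(-6 \right)}} + \frac{s}{86}}{-213} \left(-198\right) = \frac{\frac{70}{\left(-1\right) \left(-6\right)} - \frac{14}{86}}{-213} \left(-198\right) = - \frac{\frac{70}{6} - \frac{7}{43}}{213} \left(-198\right) = - \frac{70 \cdot \frac{1}{6} - \frac{7}{43}}{213} \left(-198\right) = - \frac{\frac{35}{3} - \frac{7}{43}}{213} \left(-198\right) = \left(- \frac{1}{213}\right) \frac{1484}{129} \left(-198\right) = \left(- \frac{1484}{27477}\right) \left(-198\right) = \frac{32648}{3053}$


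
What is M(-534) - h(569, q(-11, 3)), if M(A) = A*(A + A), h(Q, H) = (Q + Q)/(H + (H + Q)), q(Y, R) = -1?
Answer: 323365766/567 ≈ 5.7031e+5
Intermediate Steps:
h(Q, H) = 2*Q/(Q + 2*H) (h(Q, H) = (2*Q)/(Q + 2*H) = 2*Q/(Q + 2*H))
M(A) = 2*A² (M(A) = A*(2*A) = 2*A²)
M(-534) - h(569, q(-11, 3)) = 2*(-534)² - 2*569/(569 + 2*(-1)) = 2*285156 - 2*569/(569 - 2) = 570312 - 2*569/567 = 570312 - 1*1138/567 = 570312 - 1138/567 = 323365766/567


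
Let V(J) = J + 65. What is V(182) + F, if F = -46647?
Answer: -46400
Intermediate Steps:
V(J) = 65 + J
V(182) + F = (65 + 182) - 46647 = 247 - 46647 = -46400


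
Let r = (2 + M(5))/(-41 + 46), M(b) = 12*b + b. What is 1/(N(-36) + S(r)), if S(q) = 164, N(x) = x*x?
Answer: 1/1460 ≈ 0.00068493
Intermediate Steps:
M(b) = 13*b
r = 67/5 (r = (2 + 13*5)/(-41 + 46) = (2 + 65)/5 = 67*(⅕) = 67/5 ≈ 13.400)
N(x) = x²
1/(N(-36) + S(r)) = 1/((-36)² + 164) = 1/(1296 + 164) = 1/1460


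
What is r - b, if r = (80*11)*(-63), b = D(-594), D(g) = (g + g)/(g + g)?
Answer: -55441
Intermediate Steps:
D(g) = 1 (D(g) = (2*g)/((2*g)) = (2*g)*(1/(2*g)) = 1)
b = 1
r = -55440 (r = 880*(-63) = -55440)
r - b = -55440 - 1*1 = -55440 - 1 = -55441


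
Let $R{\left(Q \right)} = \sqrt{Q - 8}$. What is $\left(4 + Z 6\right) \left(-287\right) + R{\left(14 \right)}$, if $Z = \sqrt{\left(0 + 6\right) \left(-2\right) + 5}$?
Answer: $-1148 + \sqrt{6} - 1722 i \sqrt{7} \approx -1145.6 - 4556.0 i$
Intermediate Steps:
$Z = i \sqrt{7}$ ($Z = \sqrt{6 \left(-2\right) + 5} = \sqrt{-12 + 5} = \sqrt{-7} = i \sqrt{7} \approx 2.6458 i$)
$R{\left(Q \right)} = \sqrt{-8 + Q}$
$\left(4 + Z 6\right) \left(-287\right) + R{\left(14 \right)} = \left(4 + i \sqrt{7} \cdot 6\right) \left(-287\right) + \sqrt{-8 + 14} = \left(4 + 6 i \sqrt{7}\right) \left(-287\right) + \sqrt{6} = \left(-1148 - 1722 i \sqrt{7}\right) + \sqrt{6} = -1148 + \sqrt{6} - 1722 i \sqrt{7}$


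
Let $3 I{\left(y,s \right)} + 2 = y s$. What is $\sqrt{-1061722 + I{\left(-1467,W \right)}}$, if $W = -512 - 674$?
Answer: $\frac{i \sqrt{4335918}}{3} \approx 694.1 i$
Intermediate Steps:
$W = -1186$ ($W = -512 - 674 = -1186$)
$I{\left(y,s \right)} = - \frac{2}{3} + \frac{s y}{3}$ ($I{\left(y,s \right)} = - \frac{2}{3} + \frac{y s}{3} = - \frac{2}{3} + \frac{s y}{3}$)
$\sqrt{-1061722 + I{\left(-1467,W \right)}} = \sqrt{-1061722 - \left(\frac{2}{3} + \frac{1186}{3} \left(-1467\right)\right)} = \sqrt{-1061722 + \left(- \frac{2}{3} + 579954\right)} = \sqrt{-1061722 + \frac{1739860}{3}} = \sqrt{- \frac{1445306}{3}} = \frac{i \sqrt{4335918}}{3}$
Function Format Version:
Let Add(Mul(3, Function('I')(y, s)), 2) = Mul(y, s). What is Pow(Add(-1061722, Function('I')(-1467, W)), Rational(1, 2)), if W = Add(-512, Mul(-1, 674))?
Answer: Mul(Rational(1, 3), I, Pow(4335918, Rational(1, 2))) ≈ Mul(694.10, I)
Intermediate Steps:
W = -1186 (W = Add(-512, -674) = -1186)
Function('I')(y, s) = Add(Rational(-2, 3), Mul(Rational(1, 3), s, y)) (Function('I')(y, s) = Add(Rational(-2, 3), Mul(Rational(1, 3), Mul(y, s))) = Add(Rational(-2, 3), Mul(Rational(1, 3), Mul(s, y))) = Add(Rational(-2, 3), Mul(Rational(1, 3), s, y)))
Pow(Add(-1061722, Function('I')(-1467, W)), Rational(1, 2)) = Pow(Add(-1061722, Add(Rational(-2, 3), Mul(Rational(1, 3), -1186, -1467))), Rational(1, 2)) = Pow(Add(-1061722, Add(Rational(-2, 3), 579954)), Rational(1, 2)) = Pow(Add(-1061722, Rational(1739860, 3)), Rational(1, 2)) = Pow(Rational(-1445306, 3), Rational(1, 2)) = Mul(Rational(1, 3), I, Pow(4335918, Rational(1, 2)))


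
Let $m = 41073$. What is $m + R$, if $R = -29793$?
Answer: $11280$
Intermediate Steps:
$m + R = 41073 - 29793 = 11280$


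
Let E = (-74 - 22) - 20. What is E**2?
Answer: 13456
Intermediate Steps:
E = -116 (E = -96 - 20 = -116)
E**2 = (-116)**2 = 13456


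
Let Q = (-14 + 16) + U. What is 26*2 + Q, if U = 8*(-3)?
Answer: 30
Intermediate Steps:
U = -24
Q = -22 (Q = (-14 + 16) - 24 = 2 - 24 = -22)
26*2 + Q = 26*2 - 22 = 52 - 22 = 30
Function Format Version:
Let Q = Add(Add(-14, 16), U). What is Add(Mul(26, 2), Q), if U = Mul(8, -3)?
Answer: 30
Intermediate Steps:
U = -24
Q = -22 (Q = Add(Add(-14, 16), -24) = Add(2, -24) = -22)
Add(Mul(26, 2), Q) = Add(Mul(26, 2), -22) = Add(52, -22) = 30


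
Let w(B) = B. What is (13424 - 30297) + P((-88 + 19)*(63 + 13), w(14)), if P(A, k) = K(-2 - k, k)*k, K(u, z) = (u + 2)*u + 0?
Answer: -13737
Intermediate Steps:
K(u, z) = u*(2 + u) (K(u, z) = (2 + u)*u + 0 = u*(2 + u) + 0 = u*(2 + u))
P(A, k) = -k²*(-2 - k) (P(A, k) = ((-2 - k)*(2 + (-2 - k)))*k = ((-2 - k)*(-k))*k = (-k*(-2 - k))*k = -k²*(-2 - k))
(13424 - 30297) + P((-88 + 19)*(63 + 13), w(14)) = (13424 - 30297) + 14²*(2 + 14) = -16873 + 196*16 = -16873 + 3136 = -13737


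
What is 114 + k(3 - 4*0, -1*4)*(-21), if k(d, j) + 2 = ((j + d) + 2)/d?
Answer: 149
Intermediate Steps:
k(d, j) = -2 + (2 + d + j)/d (k(d, j) = -2 + ((j + d) + 2)/d = -2 + ((d + j) + 2)/d = -2 + (2 + d + j)/d)
114 + k(3 - 4*0, -1*4)*(-21) = 114 + ((2 - 1*4 - (3 - 4*0))/(3 - 4*0))*(-21) = 114 + ((2 - 4 - (3 + 0))/(3 + 0))*(-21) = 114 + ((2 - 4 - 1*3)/3)*(-21) = 114 + ((2 - 4 - 3)/3)*(-21) = 114 + ((⅓)*(-5))*(-21) = 114 - 5/3*(-21) = 114 + 35 = 149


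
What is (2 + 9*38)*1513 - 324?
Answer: 520148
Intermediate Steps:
(2 + 9*38)*1513 - 324 = (2 + 342)*1513 - 324 = 344*1513 - 324 = 520472 - 324 = 520148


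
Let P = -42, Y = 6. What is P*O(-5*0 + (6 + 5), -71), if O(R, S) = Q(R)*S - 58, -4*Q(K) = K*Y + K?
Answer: -109935/2 ≈ -54968.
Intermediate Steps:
Q(K) = -7*K/4 (Q(K) = -(K*6 + K)/4 = -(6*K + K)/4 = -7*K/4)
O(R, S) = -58 - 7*R*S/4 (O(R, S) = (-7*R/4)*S - 58 = -7*R*S/4 - 58 = -58 - 7*R*S/4)
P*O(-5*0 + (6 + 5), -71) = -42*(-58 - 7/4*(-5*0 + (6 + 5))*(-71)) = -42*(-58 - 7/4*(0 + 11)*(-71)) = -42*(-58 - 7/4*11*(-71)) = -42*(-58 + 5467/4) = -42*5235/4 = -109935/2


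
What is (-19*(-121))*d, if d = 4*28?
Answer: 257488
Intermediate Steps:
d = 112
(-19*(-121))*d = -19*(-121)*112 = 2299*112 = 257488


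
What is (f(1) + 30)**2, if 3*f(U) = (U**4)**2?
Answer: 8281/9 ≈ 920.11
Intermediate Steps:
f(U) = U**8/3 (f(U) = (U**4)**2/3 = U**8/3)
(f(1) + 30)**2 = ((1/3)*1**8 + 30)**2 = ((1/3)*1 + 30)**2 = (1/3 + 30)**2 = (91/3)**2 = 8281/9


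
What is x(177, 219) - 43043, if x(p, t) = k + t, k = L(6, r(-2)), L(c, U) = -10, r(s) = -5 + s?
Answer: -42834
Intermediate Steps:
k = -10
x(p, t) = -10 + t
x(177, 219) - 43043 = (-10 + 219) - 43043 = 209 - 43043 = -42834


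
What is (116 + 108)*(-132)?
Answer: -29568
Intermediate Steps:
(116 + 108)*(-132) = 224*(-132) = -29568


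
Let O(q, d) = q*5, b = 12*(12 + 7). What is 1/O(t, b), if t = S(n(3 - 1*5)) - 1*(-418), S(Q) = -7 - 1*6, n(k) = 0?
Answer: 1/2025 ≈ 0.00049383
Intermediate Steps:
S(Q) = -13 (S(Q) = -7 - 6 = -13)
t = 405 (t = -13 - 1*(-418) = -13 + 418 = 405)
b = 228 (b = 12*19 = 228)
O(q, d) = 5*q
1/O(t, b) = 1/(5*405) = 1/2025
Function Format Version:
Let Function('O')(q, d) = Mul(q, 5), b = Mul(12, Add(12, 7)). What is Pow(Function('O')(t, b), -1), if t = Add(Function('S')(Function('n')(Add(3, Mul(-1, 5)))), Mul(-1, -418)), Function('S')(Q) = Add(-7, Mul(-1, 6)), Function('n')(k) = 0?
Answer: Rational(1, 2025) ≈ 0.00049383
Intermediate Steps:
Function('S')(Q) = -13 (Function('S')(Q) = Add(-7, -6) = -13)
t = 405 (t = Add(-13, Mul(-1, -418)) = Add(-13, 418) = 405)
b = 228 (b = Mul(12, 19) = 228)
Function('O')(q, d) = Mul(5, q)
Pow(Function('O')(t, b), -1) = Pow(Mul(5, 405), -1) = Pow(2025, -1) = Rational(1, 2025)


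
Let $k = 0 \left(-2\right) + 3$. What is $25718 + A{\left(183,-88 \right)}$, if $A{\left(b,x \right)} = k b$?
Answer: $26267$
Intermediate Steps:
$k = 3$ ($k = 0 + 3 = 3$)
$A{\left(b,x \right)} = 3 b$
$25718 + A{\left(183,-88 \right)} = 25718 + 3 \cdot 183 = 25718 + 549 = 26267$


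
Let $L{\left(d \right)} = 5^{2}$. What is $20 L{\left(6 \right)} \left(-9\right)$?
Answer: $-4500$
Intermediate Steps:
$L{\left(d \right)} = 25$
$20 L{\left(6 \right)} \left(-9\right) = 20 \cdot 25 \left(-9\right) = 500 \left(-9\right) = -4500$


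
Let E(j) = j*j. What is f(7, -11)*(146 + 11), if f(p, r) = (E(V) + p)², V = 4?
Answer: 83053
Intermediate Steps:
E(j) = j²
f(p, r) = (16 + p)² (f(p, r) = (4² + p)² = (16 + p)²)
f(7, -11)*(146 + 11) = (16 + 7)²*(146 + 11) = 23²*157 = 529*157 = 83053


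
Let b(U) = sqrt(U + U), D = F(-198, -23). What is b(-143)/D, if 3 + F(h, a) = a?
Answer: -I*sqrt(286)/26 ≈ -0.65044*I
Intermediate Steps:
F(h, a) = -3 + a
D = -26 (D = -3 - 23 = -26)
b(U) = sqrt(2)*sqrt(U) (b(U) = sqrt(2*U) = sqrt(2)*sqrt(U))
b(-143)/D = (sqrt(2)*sqrt(-143))/(-26) = (sqrt(2)*(I*sqrt(143)))*(-1/26) = (I*sqrt(286))*(-1/26) = -I*sqrt(286)/26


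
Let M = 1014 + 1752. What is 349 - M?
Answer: -2417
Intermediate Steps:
M = 2766
349 - M = 349 - 1*2766 = 349 - 2766 = -2417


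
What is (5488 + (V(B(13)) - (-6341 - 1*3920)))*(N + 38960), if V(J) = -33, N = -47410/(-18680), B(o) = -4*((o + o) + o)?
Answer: 285960560509/467 ≈ 6.1234e+8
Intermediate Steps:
B(o) = -12*o (B(o) = -4*(2*o + o) = -12*o)
N = 4741/1868 (N = -47410*(-1/18680) = 4741/1868 ≈ 2.5380)
(5488 + (V(B(13)) - (-6341 - 1*3920)))*(N + 38960) = (5488 + (-33 - (-6341 - 1*3920)))*(4741/1868 + 38960) = (5488 + (-33 - (-6341 - 3920)))*(72782021/1868) = (5488 + (-33 - 1*(-10261)))*(72782021/1868) = (5488 + (-33 + 10261))*(72782021/1868) = (5488 + 10228)*(72782021/1868) = 15716*(72782021/1868) = 285960560509/467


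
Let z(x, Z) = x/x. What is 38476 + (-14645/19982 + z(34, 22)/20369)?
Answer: 15659947678385/407013358 ≈ 38475.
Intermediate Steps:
z(x, Z) = 1
38476 + (-14645/19982 + z(34, 22)/20369) = 38476 + (-14645/19982 + 1/20369) = 38476 - 298284023/407013358 = 15659947678385/407013358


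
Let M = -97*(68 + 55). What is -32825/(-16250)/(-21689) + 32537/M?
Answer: -860633041/315574950 ≈ -2.7272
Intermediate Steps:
M = -11931 (M = -97*123 = -11931)
-32825/(-16250)/(-21689) + 32537/M = -32825/(-16250)/(-21689) + 32537/(-11931) = -32825*(-1/16250)*(-1/21689) + 32537*(-1/11931) = (101/50)*(-1/21689) - 32537/11931 = -101/1084450 - 32537/11931 = -860633041/315574950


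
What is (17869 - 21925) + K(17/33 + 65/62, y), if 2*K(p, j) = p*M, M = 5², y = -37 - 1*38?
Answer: -16517177/4092 ≈ -4036.5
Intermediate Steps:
y = -75 (y = -37 - 38 = -75)
M = 25
K(p, j) = 25*p/2 (K(p, j) = (p*25)/2 = (25*p)/2 = 25*p/2)
(17869 - 21925) + K(17/33 + 65/62, y) = (17869 - 21925) + 25*(17/33 + 65/62)/2 = -4056 + 25*(17*(1/33) + 65*(1/62))/2 = -4056 + 25*(17/33 + 65/62)/2 = -4056 + (25/2)*(3199/2046) = -4056 + 79975/4092 = -16517177/4092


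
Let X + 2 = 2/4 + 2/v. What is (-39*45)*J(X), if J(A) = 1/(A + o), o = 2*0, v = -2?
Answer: 702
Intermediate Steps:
X = -5/2 (X = -2 + (2/4 + 2/(-2)) = -2 + (2*(1/4) + 2*(-1/2)) = -2 + (1/2 - 1) = -2 - 1/2 = -5/2 ≈ -2.5000)
o = 0
J(A) = 1/A (J(A) = 1/(A + 0) = 1/A)
(-39*45)*J(X) = (-39*45)/(-5/2) = -1755*(-2/5) = 702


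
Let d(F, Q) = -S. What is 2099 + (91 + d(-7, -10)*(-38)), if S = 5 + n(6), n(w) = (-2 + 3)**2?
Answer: 2418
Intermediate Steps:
n(w) = 1 (n(w) = 1**2 = 1)
S = 6 (S = 5 + 1 = 6)
d(F, Q) = -6 (d(F, Q) = -1*6 = -6)
2099 + (91 + d(-7, -10)*(-38)) = 2099 + (91 - 6*(-38)) = 2099 + (91 + 228) = 2099 + 319 = 2418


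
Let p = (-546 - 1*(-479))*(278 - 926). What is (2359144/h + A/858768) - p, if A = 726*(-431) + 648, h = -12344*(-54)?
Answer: -258864403517699/5962855608 ≈ -43413.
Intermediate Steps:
h = 666576
A = -312258 (A = -312906 + 648 = -312258)
p = 43416 (p = (-546 + 479)*(-648) = -67*(-648) = 43416)
(2359144/h + A/858768) - p = (2359144/666576 - 312258/858768) - 1*43416 = (2359144*(1/666576) - 312258*1/858768) - 43416 = (294893/83322 - 52043/143128) - 43416 = 18935559229/5962855608 - 43416 = -258864403517699/5962855608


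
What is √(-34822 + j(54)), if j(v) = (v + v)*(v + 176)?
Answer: I*√9982 ≈ 99.91*I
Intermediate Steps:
j(v) = 2*v*(176 + v) (j(v) = (2*v)*(176 + v) = 2*v*(176 + v))
√(-34822 + j(54)) = √(-34822 + 2*54*(176 + 54)) = √(-34822 + 2*54*230) = √(-34822 + 24840) = √(-9982) = I*√9982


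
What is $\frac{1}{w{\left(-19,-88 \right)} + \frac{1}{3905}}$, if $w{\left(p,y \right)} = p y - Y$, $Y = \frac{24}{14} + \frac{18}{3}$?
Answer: $\frac{27335}{45493257} \approx 0.00060086$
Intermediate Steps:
$Y = \frac{54}{7}$ ($Y = 24 \cdot \frac{1}{14} + 18 \cdot \frac{1}{3} = \frac{12}{7} + 6 = \frac{54}{7} \approx 7.7143$)
$w{\left(p,y \right)} = - \frac{54}{7} + p y$ ($w{\left(p,y \right)} = p y - \frac{54}{7} = - \frac{54}{7} + p y$)
$\frac{1}{w{\left(-19,-88 \right)} + \frac{1}{3905}} = \frac{1}{\left(- \frac{54}{7} - -1672\right) + \frac{1}{3905}} = \frac{1}{\left(- \frac{54}{7} + 1672\right) + \frac{1}{3905}} = \frac{1}{\frac{11650}{7} + \frac{1}{3905}} = \frac{1}{\frac{45493257}{27335}} = \frac{27335}{45493257}$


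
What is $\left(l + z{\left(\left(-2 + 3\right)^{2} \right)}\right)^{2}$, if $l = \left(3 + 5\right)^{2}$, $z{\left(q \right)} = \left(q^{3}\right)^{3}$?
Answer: $4225$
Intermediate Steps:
$z{\left(q \right)} = q^{9}$
$l = 64$ ($l = 8^{2} = 64$)
$\left(l + z{\left(\left(-2 + 3\right)^{2} \right)}\right)^{2} = \left(64 + \left(\left(-2 + 3\right)^{2}\right)^{9}\right)^{2} = \left(64 + \left(1^{2}\right)^{9}\right)^{2} = \left(64 + 1^{9}\right)^{2} = \left(64 + 1\right)^{2} = 65^{2} = 4225$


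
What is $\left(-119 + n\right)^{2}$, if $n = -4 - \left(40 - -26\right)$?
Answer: $35721$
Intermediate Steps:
$n = -70$ ($n = -4 - \left(40 + 26\right) = -4 - 66 = -70$)
$\left(-119 + n\right)^{2} = \left(-119 - 70\right)^{2} = \left(-189\right)^{2} = 35721$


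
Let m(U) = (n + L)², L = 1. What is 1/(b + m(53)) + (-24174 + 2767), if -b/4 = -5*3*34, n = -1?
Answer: -43670279/2040 ≈ -21407.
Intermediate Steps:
b = 2040 (b = -4*(-5*3)*34 = -(-60)*34 = -4*(-510) = 2040)
m(U) = 0 (m(U) = (-1 + 1)² = 0² = 0)
1/(b + m(53)) + (-24174 + 2767) = 1/(2040 + 0) + (-24174 + 2767) = 1/2040 - 21407 = -43670279/2040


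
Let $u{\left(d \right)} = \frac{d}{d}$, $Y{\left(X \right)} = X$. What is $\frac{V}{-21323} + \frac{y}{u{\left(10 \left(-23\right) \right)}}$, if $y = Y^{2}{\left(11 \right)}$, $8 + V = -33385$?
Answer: $\frac{2613476}{21323} \approx 122.57$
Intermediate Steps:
$V = -33393$ ($V = -8 - 33385 = -33393$)
$u{\left(d \right)} = 1$
$y = 121$ ($y = 11^{2} = 121$)
$\frac{V}{-21323} + \frac{y}{u{\left(10 \left(-23\right) \right)}} = - \frac{33393}{-21323} + \frac{121}{1} = \left(-33393\right) \left(- \frac{1}{21323}\right) + 121 \cdot 1 = \frac{33393}{21323} + 121 = \frac{2613476}{21323}$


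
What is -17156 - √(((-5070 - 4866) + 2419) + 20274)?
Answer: -17156 - √12757 ≈ -17269.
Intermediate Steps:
-17156 - √(((-5070 - 4866) + 2419) + 20274) = -17156 - √((-9936 + 2419) + 20274) = -17156 - √(-7517 + 20274) = -17156 - √12757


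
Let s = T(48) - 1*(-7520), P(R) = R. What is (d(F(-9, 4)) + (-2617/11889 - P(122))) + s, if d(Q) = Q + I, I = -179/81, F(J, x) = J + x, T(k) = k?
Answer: 795934429/107001 ≈ 7438.6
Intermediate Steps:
I = -179/81 (I = -179*1/81 = -179/81 ≈ -2.2099)
d(Q) = -179/81 + Q (d(Q) = Q - 179/81 = -179/81 + Q)
s = 7568 (s = 48 - 1*(-7520) = 48 + 7520 = 7568)
(d(F(-9, 4)) + (-2617/11889 - P(122))) + s = ((-179/81 + (-9 + 4)) + (-2617/11889 - 1*122)) + 7568 = ((-179/81 - 5) + (-2617*1/11889 - 122)) + 7568 = (-584/81 + (-2617/11889 - 122)) + 7568 = (-584/81 - 1453075/11889) + 7568 = -13849139/107001 + 7568 = 795934429/107001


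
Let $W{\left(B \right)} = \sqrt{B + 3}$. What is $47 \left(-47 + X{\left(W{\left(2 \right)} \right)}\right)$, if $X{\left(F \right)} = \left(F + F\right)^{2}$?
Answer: $-1269$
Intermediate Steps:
$W{\left(B \right)} = \sqrt{3 + B}$
$X{\left(F \right)} = 4 F^{2}$ ($X{\left(F \right)} = \left(2 F\right)^{2} = 4 F^{2}$)
$47 \left(-47 + X{\left(W{\left(2 \right)} \right)}\right) = 47 \left(-47 + 4 \left(\sqrt{3 + 2}\right)^{2}\right) = 47 \left(-47 + 4 \left(\sqrt{5}\right)^{2}\right) = 47 \left(-47 + 4 \cdot 5\right) = 47 \left(-47 + 20\right) = 47 \left(-27\right) = -1269$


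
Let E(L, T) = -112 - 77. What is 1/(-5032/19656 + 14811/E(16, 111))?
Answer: -351/27596 ≈ -0.012719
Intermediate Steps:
E(L, T) = -189
1/(-5032/19656 + 14811/E(16, 111)) = 1/(-5032/19656 + 14811/(-189)) = 1/(-5032*1/19656 + 14811*(-1/189)) = 1/(-629/2457 - 4937/63) = 1/(-27596/351) = -351/27596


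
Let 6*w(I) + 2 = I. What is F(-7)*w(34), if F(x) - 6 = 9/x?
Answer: 176/7 ≈ 25.143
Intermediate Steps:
F(x) = 6 + 9/x
w(I) = -1/3 + I/6
F(-7)*w(34) = (6 + 9/(-7))*(-1/3 + (1/6)*34) = (6 + 9*(-1/7))*(-1/3 + 17/3) = (6 - 9/7)*(16/3) = (33/7)*(16/3) = 176/7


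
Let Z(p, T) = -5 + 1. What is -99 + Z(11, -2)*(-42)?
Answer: 69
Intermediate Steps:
Z(p, T) = -4
-99 + Z(11, -2)*(-42) = -99 - 4*(-42) = -99 + 168 = 69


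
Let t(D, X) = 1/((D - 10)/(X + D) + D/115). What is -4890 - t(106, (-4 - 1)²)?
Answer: -121903205/24926 ≈ -4890.6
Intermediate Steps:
t(D, X) = 1/(D/115 + (-10 + D)/(D + X)) (t(D, X) = 1/((-10 + D)/(D + X) + D*(1/115)) = 1/((-10 + D)/(D + X) + D/115) = 1/(D/115 + (-10 + D)/(D + X)))
-4890 - t(106, (-4 - 1)²) = -4890 - 115*(106 + (-4 - 1)²)/(-1150 + 106² + 115*106 + 106*(-4 - 1)²) = -4890 - 115*(106 + (-5)²)/(-1150 + 11236 + 12190 + 106*(-5)²) = -4890 - 115*(106 + 25)/(-1150 + 11236 + 12190 + 106*25) = -4890 - 115*131/(-1150 + 11236 + 12190 + 2650) = -4890 - 115*131/24926 = -4890 - 1*15065/24926 = -4890 - 15065/24926 = -121903205/24926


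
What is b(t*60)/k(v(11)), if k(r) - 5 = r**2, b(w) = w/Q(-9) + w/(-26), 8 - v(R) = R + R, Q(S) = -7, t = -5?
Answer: 1650/6097 ≈ 0.27063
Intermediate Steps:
v(R) = 8 - 2*R (v(R) = 8 - (R + R) = 8 - 2*R)
b(w) = -33*w/182 (b(w) = w/(-7) + w/(-26) = w*(-1/7) + w*(-1/26) = -w/7 - w/26 = -33*w/182)
k(r) = 5 + r**2
b(t*60)/k(v(11)) = (-(-165)*60/182)/(5 + (8 - 2*11)**2) = (-33/182*(-300))/(5 + (8 - 22)**2) = 4950/(91*(5 + (-14)**2)) = 4950/(91*(5 + 196)) = (4950/91)/201 = (4950/91)*(1/201) = 1650/6097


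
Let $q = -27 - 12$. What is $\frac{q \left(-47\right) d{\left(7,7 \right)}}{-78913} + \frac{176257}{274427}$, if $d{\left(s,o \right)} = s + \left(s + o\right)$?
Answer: $\frac{71179790}{460762933} \approx 0.15448$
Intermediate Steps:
$q = -39$ ($q = -27 - 12 = -39$)
$d{\left(s,o \right)} = o + 2 s$ ($d{\left(s,o \right)} = s + \left(o + s\right) = o + 2 s$)
$\frac{q \left(-47\right) d{\left(7,7 \right)}}{-78913} + \frac{176257}{274427} = \frac{\left(-39\right) \left(-47\right) \left(7 + 2 \cdot 7\right)}{-78913} + \frac{176257}{274427} = 1833 \left(7 + 14\right) \left(- \frac{1}{78913}\right) + 176257 \cdot \frac{1}{274427} = 1833 \cdot 21 \left(- \frac{1}{78913}\right) + \frac{176257}{274427} = 38493 \left(- \frac{1}{78913}\right) + \frac{176257}{274427} = - \frac{819}{1679} + \frac{176257}{274427} = \frac{71179790}{460762933}$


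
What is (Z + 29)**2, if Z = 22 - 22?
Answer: 841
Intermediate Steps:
Z = 0
(Z + 29)**2 = (0 + 29)**2 = 29**2 = 841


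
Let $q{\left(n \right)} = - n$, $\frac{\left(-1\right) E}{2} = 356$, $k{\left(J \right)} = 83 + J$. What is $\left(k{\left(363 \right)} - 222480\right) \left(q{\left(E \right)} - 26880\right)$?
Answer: $5810185712$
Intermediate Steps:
$E = -712$ ($E = \left(-2\right) 356 = -712$)
$\left(k{\left(363 \right)} - 222480\right) \left(q{\left(E \right)} - 26880\right) = \left(\left(83 + 363\right) - 222480\right) \left(\left(-1\right) \left(-712\right) - 26880\right) = \left(446 - 222480\right) \left(712 - 26880\right) = \left(-222034\right) \left(-26168\right) = 5810185712$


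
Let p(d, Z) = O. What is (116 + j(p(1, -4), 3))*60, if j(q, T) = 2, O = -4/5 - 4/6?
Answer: 7080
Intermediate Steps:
O = -22/15 (O = -4*⅕ - 4*⅙ = -⅘ - ⅔ = -22/15 ≈ -1.4667)
p(d, Z) = -22/15
(116 + j(p(1, -4), 3))*60 = (116 + 2)*60 = 118*60 = 7080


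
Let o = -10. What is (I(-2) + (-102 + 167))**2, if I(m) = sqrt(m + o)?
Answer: 4213 + 260*I*sqrt(3) ≈ 4213.0 + 450.33*I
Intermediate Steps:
I(m) = sqrt(-10 + m) (I(m) = sqrt(m - 10) = sqrt(-10 + m))
(I(-2) + (-102 + 167))**2 = (sqrt(-10 - 2) + (-102 + 167))**2 = (sqrt(-12) + 65)**2 = (2*I*sqrt(3) + 65)**2 = (65 + 2*I*sqrt(3))**2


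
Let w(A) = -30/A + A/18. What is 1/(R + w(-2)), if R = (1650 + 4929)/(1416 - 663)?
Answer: 2259/53371 ≈ 0.042326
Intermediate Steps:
w(A) = -30/A + A/18 (w(A) = -30/A + A*(1/18) = -30/A + A/18)
R = 2193/251 (R = 6579/753 = 6579*(1/753) = 2193/251 ≈ 8.7370)
1/(R + w(-2)) = 1/(2193/251 + (-30/(-2) + (1/18)*(-2))) = 1/(2193/251 + (-30*(-½) - ⅑)) = 1/(2193/251 + (15 - ⅑)) = 1/(2193/251 + 134/9) = 1/(53371/2259) = 2259/53371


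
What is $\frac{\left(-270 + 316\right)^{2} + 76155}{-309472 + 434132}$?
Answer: $\frac{78271}{124660} \approx 0.62788$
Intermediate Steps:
$\frac{\left(-270 + 316\right)^{2} + 76155}{-309472 + 434132} = \frac{46^{2} + 76155}{124660} = \left(2116 + 76155\right) \frac{1}{124660} = 78271 \cdot \frac{1}{124660} = \frac{78271}{124660}$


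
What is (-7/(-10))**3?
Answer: 343/1000 ≈ 0.34300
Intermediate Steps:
(-7/(-10))**3 = (-7*(-1/10))**3 = (7/10)**3 = 343/1000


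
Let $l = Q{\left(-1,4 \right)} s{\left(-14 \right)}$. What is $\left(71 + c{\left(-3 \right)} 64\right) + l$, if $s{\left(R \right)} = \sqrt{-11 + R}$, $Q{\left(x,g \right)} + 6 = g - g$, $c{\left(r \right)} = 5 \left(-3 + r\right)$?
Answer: $-1849 - 30 i \approx -1849.0 - 30.0 i$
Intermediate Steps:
$c{\left(r \right)} = -15 + 5 r$
$Q{\left(x,g \right)} = -6$ ($Q{\left(x,g \right)} = -6 + \left(g - g\right) = -6 + 0 = -6$)
$l = - 30 i$ ($l = - 6 \sqrt{-11 - 14} = - 6 \sqrt{-25} = - 6 \cdot 5 i = - 30 i \approx - 30.0 i$)
$\left(71 + c{\left(-3 \right)} 64\right) + l = \left(71 + \left(-15 + 5 \left(-3\right)\right) 64\right) - 30 i = \left(71 + \left(-15 - 15\right) 64\right) - 30 i = \left(71 - 1920\right) - 30 i = -1849 - 30 i$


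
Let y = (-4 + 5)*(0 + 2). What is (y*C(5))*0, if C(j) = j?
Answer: 0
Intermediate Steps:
y = 2 (y = 1*2 = 2)
(y*C(5))*0 = (2*5)*0 = 10*0 = 0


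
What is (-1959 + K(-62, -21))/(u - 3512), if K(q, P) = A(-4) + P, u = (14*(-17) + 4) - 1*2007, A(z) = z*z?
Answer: 1964/5753 ≈ 0.34139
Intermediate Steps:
A(z) = z²
u = -2241 (u = (-238 + 4) - 2007 = -234 - 2007 = -2241)
K(q, P) = 16 + P (K(q, P) = (-4)² + P = 16 + P)
(-1959 + K(-62, -21))/(u - 3512) = (-1959 + (16 - 21))/(-2241 - 3512) = (-1959 - 5)/(-5753) = -1964*(-1/5753) = 1964/5753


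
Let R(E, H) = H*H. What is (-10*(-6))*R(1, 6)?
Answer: 2160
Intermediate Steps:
R(E, H) = H²
(-10*(-6))*R(1, 6) = -10*(-6)*6² = 60*36 = 2160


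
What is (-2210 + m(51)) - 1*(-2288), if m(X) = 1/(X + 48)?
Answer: 7723/99 ≈ 78.010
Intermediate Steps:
m(X) = 1/(48 + X)
(-2210 + m(51)) - 1*(-2288) = (-2210 + 1/(48 + 51)) - 1*(-2288) = (-2210 + 1/99) + 2288 = -218789/99 + 2288 = 7723/99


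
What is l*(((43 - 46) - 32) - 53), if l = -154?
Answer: 13552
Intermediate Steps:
l*(((43 - 46) - 32) - 53) = -154*(((43 - 46) - 32) - 53) = -154*((-3 - 32) - 53) = -154*(-35 - 53) = -154*(-88) = 13552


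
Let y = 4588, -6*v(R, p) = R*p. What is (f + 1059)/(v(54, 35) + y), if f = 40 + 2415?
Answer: 3514/4273 ≈ 0.82237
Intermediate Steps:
v(R, p) = -R*p/6
f = 2455
(f + 1059)/(v(54, 35) + y) = (2455 + 1059)/(-⅙*54*35 + 4588) = 3514/(-315 + 4588) = 3514/4273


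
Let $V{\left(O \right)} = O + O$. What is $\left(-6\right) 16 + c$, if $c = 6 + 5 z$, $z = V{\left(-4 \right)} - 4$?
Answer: $-150$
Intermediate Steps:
$V{\left(O \right)} = 2 O$
$z = -12$ ($z = 2 \left(-4\right) - 4 = -8 - 4 = -12$)
$c = -54$ ($c = 6 + 5 \left(-12\right) = 6 - 60 = -54$)
$\left(-6\right) 16 + c = \left(-6\right) 16 - 54 = -96 - 54 = -150$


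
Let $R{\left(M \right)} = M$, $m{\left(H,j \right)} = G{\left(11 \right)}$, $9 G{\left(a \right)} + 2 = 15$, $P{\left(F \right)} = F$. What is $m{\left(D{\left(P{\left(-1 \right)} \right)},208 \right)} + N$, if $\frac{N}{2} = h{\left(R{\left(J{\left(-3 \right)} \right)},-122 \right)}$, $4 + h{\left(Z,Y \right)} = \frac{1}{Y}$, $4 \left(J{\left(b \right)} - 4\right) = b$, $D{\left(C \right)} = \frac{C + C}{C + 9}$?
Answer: $- \frac{3608}{549} \approx -6.5719$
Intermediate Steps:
$D{\left(C \right)} = \frac{2 C}{9 + C}$
$G{\left(a \right)} = \frac{13}{9}$ ($G{\left(a \right)} = - \frac{2}{9} + \frac{1}{9} \cdot 15 = - \frac{2}{9} + \frac{5}{3} = \frac{13}{9}$)
$m{\left(H,j \right)} = \frac{13}{9}$
$J{\left(b \right)} = 4 + \frac{b}{4}$
$h{\left(Z,Y \right)} = -4 + \frac{1}{Y}$
$N = - \frac{489}{61}$ ($N = 2 \left(-4 + \frac{1}{-122}\right) = 2 \left(-4 - \frac{1}{122}\right) = 2 \left(- \frac{489}{122}\right) = - \frac{489}{61} \approx -8.0164$)
$m{\left(D{\left(P{\left(-1 \right)} \right)},208 \right)} + N = \frac{13}{9} - \frac{489}{61} = - \frac{3608}{549}$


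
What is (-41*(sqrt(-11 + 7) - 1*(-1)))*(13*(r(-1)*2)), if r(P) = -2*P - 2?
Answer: 0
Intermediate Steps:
r(P) = -2 - 2*P
(-41*(sqrt(-11 + 7) - 1*(-1)))*(13*(r(-1)*2)) = (-41*(sqrt(-11 + 7) - 1*(-1)))*(13*((-2 - 2*(-1))*2)) = (-41*(sqrt(-4) + 1))*(13*((-2 + 2)*2)) = (-41*(2*I + 1))*(13*(0*2)) = (-41*(1 + 2*I))*(13*0) = (-41 - 82*I)*0 = 0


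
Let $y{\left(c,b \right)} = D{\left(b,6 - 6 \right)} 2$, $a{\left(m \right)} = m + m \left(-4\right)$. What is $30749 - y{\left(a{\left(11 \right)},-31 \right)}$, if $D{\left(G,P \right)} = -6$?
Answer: $30761$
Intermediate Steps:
$a{\left(m \right)} = - 3 m$ ($a{\left(m \right)} = m - 4 m = - 3 m$)
$y{\left(c,b \right)} = -12$ ($y{\left(c,b \right)} = \left(-6\right) 2 = -12$)
$30749 - y{\left(a{\left(11 \right)},-31 \right)} = 30749 - -12 = 30749 + 12 = 30761$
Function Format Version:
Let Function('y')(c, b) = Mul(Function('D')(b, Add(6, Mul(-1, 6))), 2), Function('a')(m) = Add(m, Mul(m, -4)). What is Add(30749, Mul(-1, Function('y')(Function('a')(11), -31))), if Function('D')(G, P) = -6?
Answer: 30761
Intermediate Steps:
Function('a')(m) = Mul(-3, m) (Function('a')(m) = Add(m, Mul(-4, m)) = Mul(-3, m))
Function('y')(c, b) = -12 (Function('y')(c, b) = Mul(-6, 2) = -12)
Add(30749, Mul(-1, Function('y')(Function('a')(11), -31))) = Add(30749, Mul(-1, -12)) = Add(30749, 12) = 30761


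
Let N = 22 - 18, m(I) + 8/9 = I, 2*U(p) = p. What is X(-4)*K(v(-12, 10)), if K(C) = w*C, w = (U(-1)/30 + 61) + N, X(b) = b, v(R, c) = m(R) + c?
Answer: 101374/135 ≈ 750.92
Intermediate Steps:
U(p) = p/2
m(I) = -8/9 + I
v(R, c) = -8/9 + R + c (v(R, c) = (-8/9 + R) + c = -8/9 + R + c)
N = 4
w = 3899/60 (w = (((1/2)*(-1))/30 + 61) + 4 = (-1/2*1/30 + 61) + 4 = (-1/60 + 61) + 4 = 3659/60 + 4 = 3899/60 ≈ 64.983)
K(C) = 3899*C/60
X(-4)*K(v(-12, 10)) = -3899*(-8/9 - 12 + 10)/15 = -3899*(-26)/(15*9) = -4*(-50687/270) = 101374/135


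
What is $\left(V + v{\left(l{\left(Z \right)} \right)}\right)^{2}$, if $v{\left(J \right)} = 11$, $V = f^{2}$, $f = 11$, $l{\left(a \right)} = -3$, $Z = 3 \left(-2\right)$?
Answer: $17424$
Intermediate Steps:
$Z = -6$
$V = 121$ ($V = 11^{2} = 121$)
$\left(V + v{\left(l{\left(Z \right)} \right)}\right)^{2} = \left(121 + 11\right)^{2} = 132^{2} = 17424$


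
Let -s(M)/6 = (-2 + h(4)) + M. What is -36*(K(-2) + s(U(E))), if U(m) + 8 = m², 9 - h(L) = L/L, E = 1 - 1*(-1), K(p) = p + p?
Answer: 576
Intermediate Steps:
K(p) = 2*p
E = 2 (E = 1 + 1 = 2)
h(L) = 8 (h(L) = 9 - L/L = 9 - 1*1 = 9 - 1 = 8)
U(m) = -8 + m²
s(M) = -36 - 6*M (s(M) = -6*((-2 + 8) + M) = -6*(6 + M) = -36 - 6*M)
-36*(K(-2) + s(U(E))) = -36*(2*(-2) + (-36 - 6*(-8 + 2²))) = -36*(-4 + (-36 - 6*(-8 + 4))) = -36*(-4 + (-36 - 6*(-4))) = -36*(-4 + (-36 + 24)) = -36*(-4 - 12) = -36*(-16) = 576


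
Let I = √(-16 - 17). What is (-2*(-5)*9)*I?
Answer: 90*I*√33 ≈ 517.01*I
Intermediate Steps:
I = I*√33 (I = √(-33) = I*√33 ≈ 5.7446*I)
(-2*(-5)*9)*I = (-2*(-5)*9)*(I*√33) = (10*9)*(I*√33) = 90*(I*√33) = 90*I*√33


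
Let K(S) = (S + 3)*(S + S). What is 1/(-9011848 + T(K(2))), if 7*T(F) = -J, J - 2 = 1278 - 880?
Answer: -7/63083336 ≈ -1.1096e-7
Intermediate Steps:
J = 400 (J = 2 + (1278 - 880) = 2 + 398 = 400)
K(S) = 2*S*(3 + S) (K(S) = (3 + S)*(2*S) = 2*S*(3 + S))
T(F) = -400/7 (T(F) = (-1*400)/7 = (⅐)*(-400) = -400/7)
1/(-9011848 + T(K(2))) = 1/(-9011848 - 400/7) = 1/(-63083336/7) = -7/63083336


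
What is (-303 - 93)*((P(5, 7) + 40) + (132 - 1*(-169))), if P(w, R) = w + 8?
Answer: -140184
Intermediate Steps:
P(w, R) = 8 + w
(-303 - 93)*((P(5, 7) + 40) + (132 - 1*(-169))) = (-303 - 93)*(((8 + 5) + 40) + (132 - 1*(-169))) = -396*((13 + 40) + (132 + 169)) = -396*(53 + 301) = -396*354 = -140184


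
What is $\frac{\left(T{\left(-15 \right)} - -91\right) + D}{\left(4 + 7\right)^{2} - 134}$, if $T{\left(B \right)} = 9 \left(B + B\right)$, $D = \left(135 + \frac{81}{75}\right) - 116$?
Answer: $\frac{3973}{325} \approx 12.225$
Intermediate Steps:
$D = \frac{502}{25}$ ($D = \left(135 + 81 \cdot \frac{1}{75}\right) - 116 = \left(135 + \frac{27}{25}\right) - 116 = \frac{3402}{25} - 116 = \frac{502}{25} \approx 20.08$)
$T{\left(B \right)} = 18 B$ ($T{\left(B \right)} = 9 \cdot 2 B = 18 B$)
$\frac{\left(T{\left(-15 \right)} - -91\right) + D}{\left(4 + 7\right)^{2} - 134} = \frac{\left(18 \left(-15\right) - -91\right) + \frac{502}{25}}{\left(4 + 7\right)^{2} - 134} = \frac{\left(-270 + 91\right) + \frac{502}{25}}{11^{2} - 134} = \frac{-179 + \frac{502}{25}}{121 - 134} = - \frac{3973}{25 \left(-13\right)} = \left(- \frac{3973}{25}\right) \left(- \frac{1}{13}\right) = \frac{3973}{325}$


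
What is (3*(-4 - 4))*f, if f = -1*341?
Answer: 8184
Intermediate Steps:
f = -341
(3*(-4 - 4))*f = (3*(-4 - 4))*(-341) = (3*(-8))*(-341) = -24*(-341) = 8184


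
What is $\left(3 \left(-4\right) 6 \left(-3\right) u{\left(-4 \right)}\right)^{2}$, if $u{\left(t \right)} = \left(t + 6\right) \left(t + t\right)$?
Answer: $11943936$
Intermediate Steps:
$u{\left(t \right)} = 2 t \left(6 + t\right)$ ($u{\left(t \right)} = \left(6 + t\right) 2 t = 2 t \left(6 + t\right)$)
$\left(3 \left(-4\right) 6 \left(-3\right) u{\left(-4 \right)}\right)^{2} = \left(3 \left(-4\right) 6 \left(-3\right) 2 \left(-4\right) \left(6 - 4\right)\right)^{2} = \left(\left(-12\right) 6 \left(-3\right) 2 \left(-4\right) 2\right)^{2} = \left(\left(-72\right) \left(-3\right) \left(-16\right)\right)^{2} = \left(216 \left(-16\right)\right)^{2} = \left(-3456\right)^{2} = 11943936$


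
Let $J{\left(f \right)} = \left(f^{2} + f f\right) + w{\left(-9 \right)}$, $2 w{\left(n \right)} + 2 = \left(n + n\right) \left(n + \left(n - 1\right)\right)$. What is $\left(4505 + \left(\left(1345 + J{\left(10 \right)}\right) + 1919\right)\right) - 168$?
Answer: $7971$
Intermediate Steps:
$w{\left(n \right)} = -1 + n \left(-1 + 2 n\right)$ ($w{\left(n \right)} = -1 + \frac{\left(n + n\right) \left(n + \left(n - 1\right)\right)}{2} = -1 + \frac{2 n \left(n + \left(-1 + n\right)\right)}{2} = -1 + \frac{2 n \left(-1 + 2 n\right)}{2} = -1 + n \left(-1 + 2 n\right)$)
$J{\left(f \right)} = 170 + 2 f^{2}$ ($J{\left(f \right)} = \left(f^{2} + f f\right) - \left(-8 - 162\right) = \left(f^{2} + f^{2}\right) + \left(-1 + 9 + 2 \cdot 81\right) = 2 f^{2} + \left(-1 + 9 + 162\right) = 2 f^{2} + 170 = 170 + 2 f^{2}$)
$\left(4505 + \left(\left(1345 + J{\left(10 \right)}\right) + 1919\right)\right) - 168 = \left(4505 + \left(\left(1345 + \left(170 + 2 \cdot 10^{2}\right)\right) + 1919\right)\right) - 168 = \left(4505 + \left(\left(1345 + \left(170 + 2 \cdot 100\right)\right) + 1919\right)\right) - 168 = \left(4505 + \left(\left(1345 + \left(170 + 200\right)\right) + 1919\right)\right) - 168 = \left(4505 + \left(\left(1345 + 370\right) + 1919\right)\right) - 168 = \left(4505 + \left(1715 + 1919\right)\right) - 168 = \left(4505 + 3634\right) - 168 = 8139 - 168 = 7971$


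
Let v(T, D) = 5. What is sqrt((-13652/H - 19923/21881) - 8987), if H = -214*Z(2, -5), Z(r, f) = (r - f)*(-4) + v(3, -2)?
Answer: 126*I*sqrt(1642136339786766)/53849141 ≈ 94.819*I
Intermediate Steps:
Z(r, f) = 5 - 4*r + 4*f (Z(r, f) = (r - f)*(-4) + 5 = (-4*r + 4*f) + 5 = 5 - 4*r + 4*f)
H = 4922 (H = -214*(5 - 4*2 + 4*(-5)) = -214*(5 - 8 - 20) = -214*(-23) = 4922)
sqrt((-13652/H - 19923/21881) - 8987) = sqrt((-13652/4922 - 19923/21881) - 8987) = sqrt((-13652*1/4922 - 19923*1/21881) - 8987) = sqrt((-6826/2461 - 19923/21881) - 8987) = sqrt(-198390209/53849141 - 8987) = sqrt(-484140620376/53849141) = 126*I*sqrt(1642136339786766)/53849141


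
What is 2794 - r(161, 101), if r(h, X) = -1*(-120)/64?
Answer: 22337/8 ≈ 2792.1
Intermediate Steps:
r(h, X) = 15/8 (r(h, X) = 120*(1/64) = 15/8)
2794 - r(161, 101) = 2794 - 1*15/8 = 2794 - 15/8 = 22337/8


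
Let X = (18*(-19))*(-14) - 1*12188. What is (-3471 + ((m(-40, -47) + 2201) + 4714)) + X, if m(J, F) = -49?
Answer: -4005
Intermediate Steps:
X = -7400 (X = -342*(-14) - 12188 = 4788 - 12188 = -7400)
(-3471 + ((m(-40, -47) + 2201) + 4714)) + X = (-3471 + ((-49 + 2201) + 4714)) - 7400 = (-3471 + (2152 + 4714)) - 7400 = (-3471 + 6866) - 7400 = 3395 - 7400 = -4005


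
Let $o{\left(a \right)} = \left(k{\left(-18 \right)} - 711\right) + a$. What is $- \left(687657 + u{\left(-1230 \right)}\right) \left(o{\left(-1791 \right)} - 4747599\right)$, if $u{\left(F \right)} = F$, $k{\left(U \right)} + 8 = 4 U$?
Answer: $3260652493287$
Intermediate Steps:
$k{\left(U \right)} = -8 + 4 U$
$o{\left(a \right)} = -791 + a$ ($o{\left(a \right)} = \left(\left(-8 + 4 \left(-18\right)\right) - 711\right) + a = \left(\left(-8 - 72\right) - 711\right) + a = \left(-80 - 711\right) + a = -791 + a$)
$- \left(687657 + u{\left(-1230 \right)}\right) \left(o{\left(-1791 \right)} - 4747599\right) = - \left(687657 - 1230\right) \left(\left(-791 - 1791\right) - 4747599\right) = - 686427 \left(-2582 - 4747599\right) = - 686427 \left(-4750181\right) = \left(-1\right) \left(-3260652493287\right) = 3260652493287$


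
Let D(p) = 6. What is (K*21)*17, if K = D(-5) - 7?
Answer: -357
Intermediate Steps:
K = -1 (K = 6 - 7 = -1)
(K*21)*17 = -1*21*17 = -21*17 = -357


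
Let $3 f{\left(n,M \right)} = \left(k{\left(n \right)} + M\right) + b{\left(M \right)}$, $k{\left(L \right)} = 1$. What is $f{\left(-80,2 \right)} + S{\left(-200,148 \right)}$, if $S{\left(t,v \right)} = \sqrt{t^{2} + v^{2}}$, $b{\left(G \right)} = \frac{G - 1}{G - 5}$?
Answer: $\frac{8}{9} + 4 \sqrt{3869} \approx 249.69$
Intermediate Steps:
$b{\left(G \right)} = \frac{-1 + G}{-5 + G}$
$f{\left(n,M \right)} = \frac{1}{3} + \frac{M}{3} + \frac{-1 + M}{3 \left(-5 + M\right)}$ ($f{\left(n,M \right)} = \frac{\left(1 + M\right) + \frac{-1 + M}{-5 + M}}{3} = \frac{1 + M + \frac{-1 + M}{-5 + M}}{3} = \frac{1}{3} + \frac{M}{3} + \frac{-1 + M}{3 \left(-5 + M\right)}$)
$f{\left(-80,2 \right)} + S{\left(-200,148 \right)} = \frac{-2 - 2 + \frac{2^{2}}{3}}{-5 + 2} + \sqrt{\left(-200\right)^{2} + 148^{2}} = \frac{-2 - 2 + \frac{1}{3} \cdot 4}{-3} + \sqrt{40000 + 21904} = - \frac{-2 - 2 + \frac{4}{3}}{3} + \sqrt{61904} = \left(- \frac{1}{3}\right) \left(- \frac{8}{3}\right) + 4 \sqrt{3869} = \frac{8}{9} + 4 \sqrt{3869}$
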